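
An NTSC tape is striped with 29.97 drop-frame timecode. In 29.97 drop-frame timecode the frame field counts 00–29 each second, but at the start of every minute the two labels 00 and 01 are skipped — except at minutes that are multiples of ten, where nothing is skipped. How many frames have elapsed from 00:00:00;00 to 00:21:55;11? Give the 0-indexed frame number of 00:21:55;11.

As if non-drop at 30 labels/s: (0 × 3600 + 21 × 60 + 55) × 30 + 11 = 39461.
Minute boundaries passed: 21; those not divisible by 10: 21 − 2 = 19; dropped labels = 2 × 19 = 38.
Actual frame index = 39461 − 38 = 39423.

39423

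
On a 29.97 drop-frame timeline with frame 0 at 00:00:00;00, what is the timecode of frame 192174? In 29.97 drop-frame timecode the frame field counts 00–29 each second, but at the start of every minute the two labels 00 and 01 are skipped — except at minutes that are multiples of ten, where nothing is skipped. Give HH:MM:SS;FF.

01:46:52;06

Ten DF minutes hold 17982 frames, so frame 192174 lies in block 10 (frames 179820–197801) with 12354 frames into that block.
The block's first minute is 1800 frames and the rest 1798 each; 12354 frames reaches minute 6, so 10 × 18 + 6 × 2 = 192 labels have been skipped so far.
Adding those back, label number 192174 + 192 = 192366 at 30 labels/s is 6412 s + 6 f = 1 h 46 min 52 s frame 6, i.e. 01:46:52;06.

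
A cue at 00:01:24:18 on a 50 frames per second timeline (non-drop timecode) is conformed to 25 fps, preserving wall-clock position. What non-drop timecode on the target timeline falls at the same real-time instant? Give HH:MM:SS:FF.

Source frame index: (0×3600 + 1×60 + 24) × 50 + 18 = 4218.
Real time: 4218 / (50) = 2109/25 s.
Target frame: (2109/25) × (25) = 2109.
At 25 labels/s: frame 2109 → 00:01:24:09.

00:01:24:09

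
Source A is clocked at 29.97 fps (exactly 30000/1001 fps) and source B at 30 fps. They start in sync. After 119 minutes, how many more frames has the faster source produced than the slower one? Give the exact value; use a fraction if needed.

30600/143 frames

119 min = 7140 s.
A emits 30000/1001 × 7140 = 30600000/143 frames; B emits 30 × 7140 = 214200.
Difference = 30600/143 frames (≈ 213.9860); B is ahead of A.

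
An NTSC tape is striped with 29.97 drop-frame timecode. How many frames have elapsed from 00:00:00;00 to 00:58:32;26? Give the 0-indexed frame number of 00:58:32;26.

105280

As if non-drop at 30 labels/s: (0 × 3600 + 58 × 60 + 32) × 30 + 26 = 105386.
Minute boundaries passed: 58; those not divisible by 10: 58 − 5 = 53; dropped labels = 2 × 53 = 106.
Actual frame index = 105386 − 106 = 105280.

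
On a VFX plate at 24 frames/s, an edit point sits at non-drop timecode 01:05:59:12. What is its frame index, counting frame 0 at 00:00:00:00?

Total seconds to the label: (1 × 3600 + 5 × 60 + 59) = 3959.
Frame index = 3959 × 24 + 12 = 95028.

95028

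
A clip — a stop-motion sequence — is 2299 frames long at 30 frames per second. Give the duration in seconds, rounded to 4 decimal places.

76.6333 seconds

Running time = 2299 × 1/30 = 2299/30 s ≈ 76.6333 s.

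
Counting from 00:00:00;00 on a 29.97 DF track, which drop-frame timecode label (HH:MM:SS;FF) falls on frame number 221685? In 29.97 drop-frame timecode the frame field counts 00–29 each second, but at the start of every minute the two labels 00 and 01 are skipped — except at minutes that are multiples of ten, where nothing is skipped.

02:03:16;27

Ten DF minutes hold 17982 frames, so frame 221685 lies in block 12 (frames 215784–233765) with 5901 frames into that block.
The block's first minute is 1800 frames and the rest 1798 each; 5901 frames reaches minute 3, so 12 × 18 + 3 × 2 = 222 labels have been skipped so far.
Adding those back, label number 221685 + 222 = 221907 at 30 labels/s is 7396 s + 27 f = 2 h 3 min 16 s frame 27, i.e. 02:03:16;27.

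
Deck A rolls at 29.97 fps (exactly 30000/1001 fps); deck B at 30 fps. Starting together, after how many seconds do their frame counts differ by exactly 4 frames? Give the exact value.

2002/15 seconds

The gap grows by |30 − 30000/1001| = 30/1001 frames per second.
Time for a 4-frame gap: 4 ÷ (30/1001) = 2002/15 s.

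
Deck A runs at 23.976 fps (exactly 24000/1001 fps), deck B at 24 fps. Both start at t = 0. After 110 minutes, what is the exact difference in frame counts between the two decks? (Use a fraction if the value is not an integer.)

14400/91 frames

110 min = 6600 s.
A emits 24000/1001 × 6600 = 14400000/91 frames; B emits 24 × 6600 = 158400.
Difference = 14400/91 frames (≈ 158.2418); B is ahead of A.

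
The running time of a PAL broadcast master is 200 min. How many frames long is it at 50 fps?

600000 frames

200 min = 12000 s.
Frames = 12000 × 50 = 600000.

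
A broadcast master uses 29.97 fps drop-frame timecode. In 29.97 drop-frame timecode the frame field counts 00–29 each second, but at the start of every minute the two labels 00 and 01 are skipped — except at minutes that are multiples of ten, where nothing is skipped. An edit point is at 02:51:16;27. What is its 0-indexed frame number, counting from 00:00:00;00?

307999

As if non-drop at 30 labels/s: (2 × 3600 + 51 × 60 + 16) × 30 + 27 = 308307.
Minute boundaries passed: 171; those not divisible by 10: 171 − 17 = 154; dropped labels = 2 × 154 = 308.
Actual frame index = 308307 − 308 = 307999.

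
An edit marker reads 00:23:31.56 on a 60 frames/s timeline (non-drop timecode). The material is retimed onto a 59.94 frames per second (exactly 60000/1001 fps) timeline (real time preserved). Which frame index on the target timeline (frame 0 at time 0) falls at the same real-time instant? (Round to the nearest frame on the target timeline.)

frame 84631

Source frame index: (0×3600 + 23×60 + 31) × 60 + 56 = 84716.
Real time: 84716 / (60) = 21179/15 s.
Target frame: (21179/15) × (60000/1001) = 84716000/1001 ≈ 84631.369 → 84631.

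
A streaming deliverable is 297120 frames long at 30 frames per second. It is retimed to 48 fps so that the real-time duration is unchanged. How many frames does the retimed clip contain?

Target frames = source frames × (target rate / source rate) = 297120 × (48)/(30) = 297120 × 8/5 = 475392.

475392 frames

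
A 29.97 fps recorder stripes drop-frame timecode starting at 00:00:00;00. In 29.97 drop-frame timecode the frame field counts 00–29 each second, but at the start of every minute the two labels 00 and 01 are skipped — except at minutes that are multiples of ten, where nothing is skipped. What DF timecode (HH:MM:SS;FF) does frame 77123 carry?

Ten DF minutes hold 17982 frames, so frame 77123 lies in block 4 (frames 71928–89909) with 5195 frames into that block.
The block's first minute is 1800 frames and the rest 1798 each; 5195 frames reaches minute 2, so 4 × 18 + 2 × 2 = 76 labels have been skipped so far.
Adding those back, label number 77123 + 76 = 77199 at 30 labels/s is 2573 s + 9 f = 0 h 42 min 53 s frame 9, i.e. 00:42:53;09.

00:42:53;09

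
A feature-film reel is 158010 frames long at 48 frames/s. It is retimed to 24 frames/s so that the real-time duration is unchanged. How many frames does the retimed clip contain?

Frames at target rate = 158010 × (24) / (48) = 79005.

79005 frames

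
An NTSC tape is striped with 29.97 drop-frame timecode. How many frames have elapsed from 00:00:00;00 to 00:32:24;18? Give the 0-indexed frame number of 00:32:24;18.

Complete 10-minute blocks: 3, each 17982 frames → 53946.
Remaining 2 whole minutes in the current block: 1800 + 1 × 1798 = 3598 frames.
Within the current minute: 24 × 30 + 18 − 2 = 736 (labels ;00/;01 skipped at this minute). Total = 53946 + 3598 + 736 = 58280.

58280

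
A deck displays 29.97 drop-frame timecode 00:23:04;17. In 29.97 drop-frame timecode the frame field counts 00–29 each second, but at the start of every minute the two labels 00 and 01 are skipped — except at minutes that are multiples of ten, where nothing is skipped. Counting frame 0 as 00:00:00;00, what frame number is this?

Complete 10-minute blocks: 2, each 17982 frames → 35964.
Remaining 3 whole minutes in the current block: 1800 + 2 × 1798 = 5396 frames.
Within the current minute: 4 × 30 + 17 − 2 = 135 (labels ;00/;01 skipped at this minute). Total = 35964 + 5396 + 135 = 41495.

41495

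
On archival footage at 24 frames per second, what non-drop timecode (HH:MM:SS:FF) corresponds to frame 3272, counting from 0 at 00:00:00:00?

3272 ÷ 24 = 136 full seconds, remainder 8 frames.
136 s = 0 h 2 min 16 s.
Timecode: 00:02:16:08.

00:02:16:08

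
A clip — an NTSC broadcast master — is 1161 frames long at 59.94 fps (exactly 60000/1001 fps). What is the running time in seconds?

Running time = 1161 / (60000/1001) = 19.36935 s.

19.36935 seconds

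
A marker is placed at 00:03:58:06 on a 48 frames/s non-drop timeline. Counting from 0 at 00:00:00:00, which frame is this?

Total seconds to the label: (0 × 3600 + 3 × 60 + 58) = 238.
Frame index = 238 × 48 + 6 = 11430.

frame 11430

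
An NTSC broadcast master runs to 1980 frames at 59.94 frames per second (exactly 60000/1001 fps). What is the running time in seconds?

33.033 seconds

Running time = 1980 / (60000/1001) = 33.033 s.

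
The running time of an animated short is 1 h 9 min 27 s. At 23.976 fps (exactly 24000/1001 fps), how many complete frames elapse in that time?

99908 frames

1 h 9 min 27 s = 4167 s.
Frames = 4167 × 24000/1001 = 100008000/1001 ≈ 99908.0919.
Complete frames: 99908.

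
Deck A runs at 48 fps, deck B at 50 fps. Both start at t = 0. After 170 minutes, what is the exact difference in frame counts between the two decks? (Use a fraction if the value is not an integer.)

20400 frames

170 min = 10200 s.
A emits 48 × 10200 = 489600 frames; B emits 50 × 10200 = 510000.
Difference = 20400 frames; B is ahead of A.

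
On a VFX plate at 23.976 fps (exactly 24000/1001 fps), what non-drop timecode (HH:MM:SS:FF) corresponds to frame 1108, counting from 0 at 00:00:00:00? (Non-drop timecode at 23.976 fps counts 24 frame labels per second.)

1108 ÷ 24 = 46 full seconds, remainder 4 frames.
46 s = 0 h 0 min 46 s.
Timecode: 00:00:46:04.

00:00:46:04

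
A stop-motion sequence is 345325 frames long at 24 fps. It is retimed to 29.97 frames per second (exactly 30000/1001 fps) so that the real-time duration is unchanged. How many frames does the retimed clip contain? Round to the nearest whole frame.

431225 frames

Frames at target rate = 345325 × (30000/1001) / (24) = 431656250/1001 ≈ 431225.025.
Nearest whole frame: 431225.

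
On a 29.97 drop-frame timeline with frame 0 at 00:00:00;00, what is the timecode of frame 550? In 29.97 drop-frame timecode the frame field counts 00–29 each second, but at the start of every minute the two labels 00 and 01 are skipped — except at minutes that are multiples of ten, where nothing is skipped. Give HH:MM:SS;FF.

00:00:18;10

Each 10-minute DF block holds 10 × 60 × 30 − 9 × 2 = 17982 frames. 550 ÷ 17982 → 0 full blocks, remainder 550.
Within the partial block the first minute is 1800 frames and each further minute 1798, so 0 further minute boundaries passed. Total skipped labels = 18 × 0 + 2 × 0 = 0.
Non-drop label index = 550 + 0 = 550; at 30 labels/s that is 00:00:18:10, i.e. DF 00:00:18;10.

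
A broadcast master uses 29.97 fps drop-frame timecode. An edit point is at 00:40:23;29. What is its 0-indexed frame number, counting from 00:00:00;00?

72647

Complete 10-minute blocks: 4, each 17982 frames → 71928.
Remaining 0 whole minutes in the current block: 0 frames.
Within the current minute: 23 × 30 + 29 = 719. Total = 71928 + 0 + 719 = 72647.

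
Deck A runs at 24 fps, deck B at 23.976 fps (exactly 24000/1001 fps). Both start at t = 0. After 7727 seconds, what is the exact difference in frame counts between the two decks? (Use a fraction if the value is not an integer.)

A emits 24 × 7727 = 185448 frames; B emits 24000/1001 × 7727 = 185448000/1001.
Difference = 185448/1001 frames (≈ 185.2627); B is behind A.

185448/1001 frames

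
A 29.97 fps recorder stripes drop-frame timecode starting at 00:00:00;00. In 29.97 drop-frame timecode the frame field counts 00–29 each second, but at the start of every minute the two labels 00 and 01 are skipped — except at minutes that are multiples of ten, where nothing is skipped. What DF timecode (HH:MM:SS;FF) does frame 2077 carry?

00:01:09;09

Ten DF minutes hold 17982 frames, so frame 2077 lies in block 0 (frames 0–17981) with 2077 frames into that block.
The block's first minute is 1800 frames and the rest 1798 each; 2077 frames reaches minute 1, so 0 × 18 + 1 × 2 = 2 labels have been skipped so far.
Adding those back, label number 2077 + 2 = 2079 at 30 labels/s is 69 s + 9 f = 0 h 1 min 9 s frame 9, i.e. 00:01:09;09.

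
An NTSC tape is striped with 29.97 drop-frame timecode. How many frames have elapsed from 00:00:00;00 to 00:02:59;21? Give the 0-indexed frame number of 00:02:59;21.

5387

As if non-drop at 30 labels/s: (0 × 3600 + 2 × 60 + 59) × 30 + 21 = 5391.
Minute boundaries passed: 2; those not divisible by 10: 2 − 0 = 2; dropped labels = 2 × 2 = 4.
Actual frame index = 5391 − 4 = 5387.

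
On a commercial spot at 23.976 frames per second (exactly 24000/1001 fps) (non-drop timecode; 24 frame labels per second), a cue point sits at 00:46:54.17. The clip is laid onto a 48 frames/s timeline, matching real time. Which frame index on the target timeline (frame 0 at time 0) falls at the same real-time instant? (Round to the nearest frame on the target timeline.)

frame 135241

Source frame index: (0×3600 + 46×60 + 54) × 24 + 17 = 67553.
Real time: 67553 / (24000/1001) = 67620553/24000 s.
Target frame: (67620553/24000) × (48) = 67620553/500 ≈ 135241.106 → 135241.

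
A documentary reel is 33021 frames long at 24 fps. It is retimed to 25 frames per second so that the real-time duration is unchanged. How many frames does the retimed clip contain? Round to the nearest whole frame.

Frames at target rate = 33021 × (25) / (24) = 275175/8 ≈ 34396.875.
Nearest whole frame: 34397.

34397 frames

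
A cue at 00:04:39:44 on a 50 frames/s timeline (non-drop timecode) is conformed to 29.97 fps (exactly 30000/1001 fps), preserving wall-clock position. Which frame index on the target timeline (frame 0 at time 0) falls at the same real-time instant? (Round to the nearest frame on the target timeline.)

Source frame index: (0×3600 + 4×60 + 39) × 50 + 44 = 13994.
Real time: 13994 / (50) = 6997/25 s.
Target frame: (6997/25) × (30000/1001) = 8396400/1001 ≈ 8388.012 → 8388.

frame 8388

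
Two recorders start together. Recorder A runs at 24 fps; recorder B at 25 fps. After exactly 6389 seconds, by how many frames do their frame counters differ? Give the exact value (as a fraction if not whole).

6389 frames

A emits 24 × 6389 = 153336 frames; B emits 25 × 6389 = 159725.
Difference = 6389 frames; B is ahead of A.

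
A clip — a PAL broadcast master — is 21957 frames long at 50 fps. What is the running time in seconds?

439.14 seconds

Running time = 21957 / (50) = 439.14 s.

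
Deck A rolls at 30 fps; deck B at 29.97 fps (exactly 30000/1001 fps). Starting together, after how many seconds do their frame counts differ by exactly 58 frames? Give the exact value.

29029/15 seconds

The gap grows by |30000/1001 − 30| = 30/1001 frames per second.
Time for a 58-frame gap: 58 ÷ (30/1001) = 29029/15 s.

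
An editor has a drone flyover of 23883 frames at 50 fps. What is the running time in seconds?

477.66 seconds

Running time = 23883 / (50) = 477.66 s.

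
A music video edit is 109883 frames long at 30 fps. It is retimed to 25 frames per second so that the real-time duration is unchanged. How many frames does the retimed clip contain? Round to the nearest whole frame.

91569 frames

Frames at target rate = 109883 × (25) / (30) = 549415/6 ≈ 91569.167.
Nearest whole frame: 91569.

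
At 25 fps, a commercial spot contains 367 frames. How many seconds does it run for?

Running time = 367 / (25) = 14.68 s.

14.68 seconds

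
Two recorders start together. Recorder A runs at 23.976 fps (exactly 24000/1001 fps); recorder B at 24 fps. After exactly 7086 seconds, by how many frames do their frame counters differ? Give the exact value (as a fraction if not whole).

A emits 24000/1001 × 7086 = 170064000/1001 frames; B emits 24 × 7086 = 170064.
Difference = 170064/1001 frames (≈ 169.8941); B is ahead of A.

170064/1001 frames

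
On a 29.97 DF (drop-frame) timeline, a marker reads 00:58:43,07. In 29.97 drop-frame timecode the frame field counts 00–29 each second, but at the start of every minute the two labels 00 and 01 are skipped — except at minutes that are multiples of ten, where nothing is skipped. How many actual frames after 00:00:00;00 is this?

Complete 10-minute blocks: 5, each 17982 frames → 89910.
Remaining 8 whole minutes in the current block: 1800 + 7 × 1798 = 14386 frames.
Within the current minute: 43 × 30 + 7 − 2 = 1295 (labels ;00/;01 skipped at this minute). Total = 89910 + 14386 + 1295 = 105591.

105591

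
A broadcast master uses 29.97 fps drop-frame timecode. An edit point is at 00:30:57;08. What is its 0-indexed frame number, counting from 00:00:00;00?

Complete 10-minute blocks: 3, each 17982 frames → 53946.
Remaining 0 whole minutes in the current block: 0 frames.
Within the current minute: 57 × 30 + 8 = 1718. Total = 53946 + 0 + 1718 = 55664.

55664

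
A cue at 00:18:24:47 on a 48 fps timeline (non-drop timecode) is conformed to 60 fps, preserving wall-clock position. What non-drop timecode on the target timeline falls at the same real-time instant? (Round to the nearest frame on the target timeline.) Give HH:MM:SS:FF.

00:18:24:59

Source frame index: (0×3600 + 18×60 + 24) × 48 + 47 = 53039.
Real time: 53039 / (48) = 53039/48 s.
Target frame: (53039/48) × (60) = 265195/4 ≈ 66298.750 → 66299.
At 60 labels/s: frame 66299 → 00:18:24:59.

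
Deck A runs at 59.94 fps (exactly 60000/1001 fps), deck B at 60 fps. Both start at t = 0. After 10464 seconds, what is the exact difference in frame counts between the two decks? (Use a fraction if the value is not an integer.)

A emits 60000/1001 × 10464 = 627840000/1001 frames; B emits 60 × 10464 = 627840.
Difference = 627840/1001 frames (≈ 627.2128); B is ahead of A.

627840/1001 frames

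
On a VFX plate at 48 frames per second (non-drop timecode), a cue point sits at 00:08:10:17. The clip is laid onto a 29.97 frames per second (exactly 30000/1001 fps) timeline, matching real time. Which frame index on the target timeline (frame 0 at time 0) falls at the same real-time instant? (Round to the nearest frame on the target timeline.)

Source frame index: (0×3600 + 8×60 + 10) × 48 + 17 = 23537.
Real time: 23537 / (48) = 23537/48 s.
Target frame: (23537/48) × (30000/1001) = 14710625/1001 ≈ 14695.929 → 14696.

frame 14696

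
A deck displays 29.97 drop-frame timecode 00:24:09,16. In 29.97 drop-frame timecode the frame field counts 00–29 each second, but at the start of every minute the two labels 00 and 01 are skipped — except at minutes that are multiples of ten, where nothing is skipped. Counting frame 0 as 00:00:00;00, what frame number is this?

As if non-drop at 30 labels/s: (0 × 3600 + 24 × 60 + 9) × 30 + 16 = 43486.
Minute boundaries passed: 24; those not divisible by 10: 24 − 2 = 22; dropped labels = 2 × 22 = 44.
Actual frame index = 43486 − 44 = 43442.

43442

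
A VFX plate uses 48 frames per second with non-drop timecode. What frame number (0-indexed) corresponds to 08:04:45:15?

Total seconds to the label: (8 × 3600 + 4 × 60 + 45) = 29085.
Frame index = 29085 × 48 + 15 = 1396095.

frame 1396095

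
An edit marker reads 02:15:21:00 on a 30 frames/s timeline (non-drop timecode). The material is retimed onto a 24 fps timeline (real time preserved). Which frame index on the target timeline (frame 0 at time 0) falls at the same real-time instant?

Source frame index: (2×3600 + 15×60 + 21) × 30 + 0 = 243630.
Real time: 243630 / (30) = 8121 s.
Target frame: (8121) × (24) = 194904.

frame 194904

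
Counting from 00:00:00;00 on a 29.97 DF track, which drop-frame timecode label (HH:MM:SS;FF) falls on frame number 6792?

00:03:46;18

Ten DF minutes hold 17982 frames, so frame 6792 lies in block 0 (frames 0–17981) with 6792 frames into that block.
The block's first minute is 1800 frames and the rest 1798 each; 6792 frames reaches minute 3, so 0 × 18 + 3 × 2 = 6 labels have been skipped so far.
Adding those back, label number 6792 + 6 = 6798 at 30 labels/s is 226 s + 18 f = 0 h 3 min 46 s frame 18, i.e. 00:03:46;18.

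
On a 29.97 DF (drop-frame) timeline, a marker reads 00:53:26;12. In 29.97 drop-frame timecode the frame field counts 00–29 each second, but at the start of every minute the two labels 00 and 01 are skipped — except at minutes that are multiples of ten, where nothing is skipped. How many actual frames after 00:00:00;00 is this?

96096

As if non-drop at 30 labels/s: (0 × 3600 + 53 × 60 + 26) × 30 + 12 = 96192.
Minute boundaries passed: 53; those not divisible by 10: 53 − 5 = 48; dropped labels = 2 × 48 = 96.
Actual frame index = 96192 − 96 = 96096.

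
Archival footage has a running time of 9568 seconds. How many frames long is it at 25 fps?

Frames = 9568 × 25 = 239200.

239200 frames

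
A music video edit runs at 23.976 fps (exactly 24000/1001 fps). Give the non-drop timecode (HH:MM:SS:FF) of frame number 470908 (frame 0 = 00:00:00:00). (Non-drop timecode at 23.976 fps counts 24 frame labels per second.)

05:27:01:04

470908 ÷ 24 = 19621 full seconds, remainder 4 frames.
19621 s = 5 h 27 min 1 s.
Timecode: 05:27:01:04.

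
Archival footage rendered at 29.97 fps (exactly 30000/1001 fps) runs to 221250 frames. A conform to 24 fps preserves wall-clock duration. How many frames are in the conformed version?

177177 frames

Target frames = source frames × (target rate / source rate) = 221250 × (24)/(30000/1001) = 221250 × 1001/1250 = 177177.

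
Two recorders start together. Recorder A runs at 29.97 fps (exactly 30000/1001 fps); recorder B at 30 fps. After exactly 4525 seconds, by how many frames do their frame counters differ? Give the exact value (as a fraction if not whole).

135750/1001 frames

A emits 30000/1001 × 4525 = 135750000/1001 frames; B emits 30 × 4525 = 135750.
Difference = 135750/1001 frames (≈ 135.6144); B is ahead of A.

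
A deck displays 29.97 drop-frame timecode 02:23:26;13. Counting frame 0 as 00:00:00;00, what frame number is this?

257935

As if non-drop at 30 labels/s: (2 × 3600 + 23 × 60 + 26) × 30 + 13 = 258193.
Minute boundaries passed: 143; those not divisible by 10: 143 − 14 = 129; dropped labels = 2 × 129 = 258.
Actual frame index = 258193 − 258 = 257935.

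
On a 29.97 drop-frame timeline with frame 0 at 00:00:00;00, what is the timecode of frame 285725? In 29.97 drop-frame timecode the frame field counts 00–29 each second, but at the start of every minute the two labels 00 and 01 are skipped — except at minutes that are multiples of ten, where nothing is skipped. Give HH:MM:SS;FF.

Each 10-minute DF block holds 10 × 60 × 30 − 9 × 2 = 17982 frames. 285725 ÷ 17982 → 15 full blocks, remainder 15995.
Within the partial block the first minute is 1800 frames and each further minute 1798, so 8 further minute boundaries passed. Total skipped labels = 18 × 15 + 2 × 8 = 286.
Non-drop label index = 285725 + 286 = 286011; at 30 labels/s that is 02:38:53:21, i.e. DF 02:38:53;21.

02:38:53;21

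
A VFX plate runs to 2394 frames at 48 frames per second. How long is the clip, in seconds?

49.875 seconds

Running time = 2394 / (48) = 49.875 s.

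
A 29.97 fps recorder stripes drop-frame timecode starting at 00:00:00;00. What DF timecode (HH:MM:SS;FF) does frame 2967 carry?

Each 10-minute DF block holds 10 × 60 × 30 − 9 × 2 = 17982 frames. 2967 ÷ 17982 → 0 full blocks, remainder 2967.
Within the partial block the first minute is 1800 frames and each further minute 1798, so 1 further minute boundary passed. Total skipped labels = 18 × 0 + 2 × 1 = 2.
Non-drop label index = 2967 + 2 = 2969; at 30 labels/s that is 00:01:38:29, i.e. DF 00:01:38;29.

00:01:38;29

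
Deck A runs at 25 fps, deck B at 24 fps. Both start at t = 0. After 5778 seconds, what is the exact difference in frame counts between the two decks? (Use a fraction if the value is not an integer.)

A emits 25 × 5778 = 144450 frames; B emits 24 × 5778 = 138672.
Difference = 5778 frames; B is behind A.

5778 frames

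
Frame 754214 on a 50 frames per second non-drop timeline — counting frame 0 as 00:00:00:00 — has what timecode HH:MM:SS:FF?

04:11:24:14

754214 ÷ 50 = 15084 full seconds, remainder 14 frames.
15084 s = 4 h 11 min 24 s.
Timecode: 04:11:24:14.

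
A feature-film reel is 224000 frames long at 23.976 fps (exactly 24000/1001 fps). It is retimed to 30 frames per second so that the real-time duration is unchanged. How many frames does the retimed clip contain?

280280 frames

Target frames = source frames × (target rate / source rate) = 224000 × (30)/(24000/1001) = 224000 × 1001/800 = 280280.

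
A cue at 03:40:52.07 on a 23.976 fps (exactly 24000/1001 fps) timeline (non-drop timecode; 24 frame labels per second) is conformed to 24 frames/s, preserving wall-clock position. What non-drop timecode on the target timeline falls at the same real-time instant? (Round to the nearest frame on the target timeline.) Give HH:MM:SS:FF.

03:41:05:13

Source frame index: (3×3600 + 40×60 + 52) × 24 + 7 = 318055.
Real time: 318055 / (24000/1001) = 63674611/4800 s.
Target frame: (63674611/4800) × (24) = 63674611/200 ≈ 318373.055 → 318373.
At 24 labels/s: frame 318373 → 03:41:05:13.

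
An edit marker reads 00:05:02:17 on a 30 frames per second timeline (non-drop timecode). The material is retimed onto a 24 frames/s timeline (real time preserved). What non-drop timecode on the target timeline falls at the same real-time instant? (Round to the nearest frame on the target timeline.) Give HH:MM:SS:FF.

00:05:02:14

Source frame index: (0×3600 + 5×60 + 2) × 30 + 17 = 9077.
Real time: 9077 / (30) = 9077/30 s.
Target frame: (9077/30) × (24) = 36308/5 ≈ 7261.600 → 7262.
At 24 labels/s: frame 7262 → 00:05:02:14.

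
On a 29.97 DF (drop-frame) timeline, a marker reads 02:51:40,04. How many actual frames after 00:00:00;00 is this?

Complete 10-minute blocks: 17, each 17982 frames → 305694.
Remaining 1 whole minute in the current block: 1800 + 0 × 1798 = 1800 frames.
Within the current minute: 40 × 30 + 4 − 2 = 1202 (labels ;00/;01 skipped at this minute). Total = 305694 + 1800 + 1202 = 308696.

308696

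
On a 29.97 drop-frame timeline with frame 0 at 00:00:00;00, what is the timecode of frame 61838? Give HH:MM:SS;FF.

Each 10-minute DF block holds 10 × 60 × 30 − 9 × 2 = 17982 frames. 61838 ÷ 17982 → 3 full blocks, remainder 7892.
Within the partial block the first minute is 1800 frames and each further minute 1798, so 4 further minute boundaries passed. Total skipped labels = 18 × 3 + 2 × 4 = 62.
Non-drop label index = 61838 + 62 = 61900; at 30 labels/s that is 00:34:23:10, i.e. DF 00:34:23;10.

00:34:23;10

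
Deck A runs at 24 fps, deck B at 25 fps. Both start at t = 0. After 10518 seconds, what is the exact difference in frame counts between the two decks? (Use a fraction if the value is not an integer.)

10518 frames

A emits 24 × 10518 = 252432 frames; B emits 25 × 10518 = 262950.
Difference = 10518 frames; B is ahead of A.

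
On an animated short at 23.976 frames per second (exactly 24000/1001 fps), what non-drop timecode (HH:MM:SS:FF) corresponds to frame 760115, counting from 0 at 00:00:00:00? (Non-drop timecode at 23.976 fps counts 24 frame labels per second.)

760115 ÷ 24 = 31671 full seconds, remainder 11 frames.
31671 s = 8 h 47 min 51 s.
Timecode: 08:47:51:11.

08:47:51:11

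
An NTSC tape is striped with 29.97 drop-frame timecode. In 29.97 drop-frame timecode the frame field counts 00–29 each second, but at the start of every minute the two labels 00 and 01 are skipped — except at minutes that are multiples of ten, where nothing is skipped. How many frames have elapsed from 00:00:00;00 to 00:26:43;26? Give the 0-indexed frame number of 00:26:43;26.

48068

As if non-drop at 30 labels/s: (0 × 3600 + 26 × 60 + 43) × 30 + 26 = 48116.
Minute boundaries passed: 26; those not divisible by 10: 26 − 2 = 24; dropped labels = 2 × 24 = 48.
Actual frame index = 48116 − 48 = 48068.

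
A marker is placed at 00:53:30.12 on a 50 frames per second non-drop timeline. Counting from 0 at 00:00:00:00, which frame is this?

Total seconds to the label: (0 × 3600 + 53 × 60 + 30) = 3210.
Frame index = 3210 × 50 + 12 = 160512.

frame 160512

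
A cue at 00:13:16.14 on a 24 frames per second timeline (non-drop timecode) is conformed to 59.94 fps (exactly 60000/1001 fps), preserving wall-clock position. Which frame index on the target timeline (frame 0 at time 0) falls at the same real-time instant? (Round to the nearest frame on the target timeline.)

frame 47747

Source frame index: (0×3600 + 13×60 + 16) × 24 + 14 = 19118.
Real time: 19118 / (24) = 9559/12 s.
Target frame: (9559/12) × (60000/1001) = 4345000/91 ≈ 47747.253 → 47747.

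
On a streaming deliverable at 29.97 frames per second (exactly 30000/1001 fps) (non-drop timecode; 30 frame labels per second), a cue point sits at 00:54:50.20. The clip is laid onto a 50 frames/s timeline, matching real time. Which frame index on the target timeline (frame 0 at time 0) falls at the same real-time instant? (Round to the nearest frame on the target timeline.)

Source frame index: (0×3600 + 54×60 + 50) × 30 + 20 = 98720.
Real time: 98720 / (30000/1001) = 1235234/375 s.
Target frame: (1235234/375) × (50) = 2470468/15 ≈ 164697.867 → 164698.

frame 164698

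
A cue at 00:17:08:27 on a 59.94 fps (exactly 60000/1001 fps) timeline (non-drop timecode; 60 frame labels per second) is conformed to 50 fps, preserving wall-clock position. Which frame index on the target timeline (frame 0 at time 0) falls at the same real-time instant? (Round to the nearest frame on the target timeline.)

Source frame index: (0×3600 + 17×60 + 8) × 60 + 27 = 61707.
Real time: 61707 / (60000/1001) = 20589569/20000 s.
Target frame: (20589569/20000) × (50) = 20589569/400 ≈ 51473.923 → 51474.

frame 51474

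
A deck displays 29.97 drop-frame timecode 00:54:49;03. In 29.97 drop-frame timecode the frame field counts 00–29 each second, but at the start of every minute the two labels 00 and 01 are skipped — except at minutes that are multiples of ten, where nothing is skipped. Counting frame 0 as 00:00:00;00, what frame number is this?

98575

Complete 10-minute blocks: 5, each 17982 frames → 89910.
Remaining 4 whole minutes in the current block: 1800 + 3 × 1798 = 7194 frames.
Within the current minute: 49 × 30 + 3 − 2 = 1471 (labels ;00/;01 skipped at this minute). Total = 89910 + 7194 + 1471 = 98575.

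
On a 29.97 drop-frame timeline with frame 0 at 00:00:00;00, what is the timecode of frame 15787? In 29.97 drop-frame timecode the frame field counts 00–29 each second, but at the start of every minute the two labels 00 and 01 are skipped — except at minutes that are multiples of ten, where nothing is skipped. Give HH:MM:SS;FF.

00:08:46;23

Ten DF minutes hold 17982 frames, so frame 15787 lies in block 0 (frames 0–17981) with 15787 frames into that block.
The block's first minute is 1800 frames and the rest 1798 each; 15787 frames reaches minute 8, so 0 × 18 + 8 × 2 = 16 labels have been skipped so far.
Adding those back, label number 15787 + 16 = 15803 at 30 labels/s is 526 s + 23 f = 0 h 8 min 46 s frame 23, i.e. 00:08:46;23.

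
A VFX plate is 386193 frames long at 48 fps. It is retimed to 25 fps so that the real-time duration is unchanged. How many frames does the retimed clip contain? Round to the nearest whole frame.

Frames at target rate = 386193 × (25) / (48) = 3218275/16 ≈ 201142.188.
Nearest whole frame: 201142.

201142 frames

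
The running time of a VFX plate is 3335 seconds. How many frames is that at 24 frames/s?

80040 frames

Frames = 3335 × 24 = 80040.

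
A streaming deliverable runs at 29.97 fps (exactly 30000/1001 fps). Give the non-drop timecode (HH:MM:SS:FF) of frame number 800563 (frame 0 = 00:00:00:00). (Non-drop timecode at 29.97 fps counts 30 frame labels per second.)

800563 ÷ 30 = 26685 full seconds, remainder 13 frames.
26685 s = 7 h 24 min 45 s.
Timecode: 07:24:45:13.

07:24:45:13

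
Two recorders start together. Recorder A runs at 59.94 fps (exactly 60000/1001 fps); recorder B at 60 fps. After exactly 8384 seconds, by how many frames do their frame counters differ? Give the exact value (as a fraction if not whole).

503040/1001 frames

A emits 60000/1001 × 8384 = 503040000/1001 frames; B emits 60 × 8384 = 503040.
Difference = 503040/1001 frames (≈ 502.5375); B is ahead of A.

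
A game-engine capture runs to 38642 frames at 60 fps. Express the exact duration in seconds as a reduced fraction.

Running time = 38642 ÷ (60) = 38642 × 1/60 = 19321/30 s.

19321/30 seconds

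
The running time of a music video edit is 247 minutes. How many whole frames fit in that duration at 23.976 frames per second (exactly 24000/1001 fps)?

355324 frames

247 min = 14820 s.
Frames = 14820 × 24000/1001 = 27360000/77 ≈ 355324.6753.
Complete frames: 355324.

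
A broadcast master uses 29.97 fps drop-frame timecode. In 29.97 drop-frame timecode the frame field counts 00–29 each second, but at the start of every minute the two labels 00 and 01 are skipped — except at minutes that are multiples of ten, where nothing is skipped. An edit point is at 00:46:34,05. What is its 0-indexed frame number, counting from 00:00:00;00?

83741

As if non-drop at 30 labels/s: (0 × 3600 + 46 × 60 + 34) × 30 + 5 = 83825.
Minute boundaries passed: 46; those not divisible by 10: 46 − 4 = 42; dropped labels = 2 × 42 = 84.
Actual frame index = 83825 − 84 = 83741.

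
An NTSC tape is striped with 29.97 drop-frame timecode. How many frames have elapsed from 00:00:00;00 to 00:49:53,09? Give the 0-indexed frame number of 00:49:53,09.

89709

Complete 10-minute blocks: 4, each 17982 frames → 71928.
Remaining 9 whole minutes in the current block: 1800 + 8 × 1798 = 16184 frames.
Within the current minute: 53 × 30 + 9 − 2 = 1597 (labels ;00/;01 skipped at this minute). Total = 71928 + 16184 + 1597 = 89709.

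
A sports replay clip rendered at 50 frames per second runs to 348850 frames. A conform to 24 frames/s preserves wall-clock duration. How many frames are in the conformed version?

Target frames = source frames × (target rate / source rate) = 348850 × (24)/(50) = 348850 × 12/25 = 167448.

167448 frames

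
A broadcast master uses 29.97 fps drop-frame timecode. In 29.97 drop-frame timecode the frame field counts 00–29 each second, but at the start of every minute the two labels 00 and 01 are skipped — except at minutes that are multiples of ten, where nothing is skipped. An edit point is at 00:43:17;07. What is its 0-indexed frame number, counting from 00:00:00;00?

As if non-drop at 30 labels/s: (0 × 3600 + 43 × 60 + 17) × 30 + 7 = 77917.
Minute boundaries passed: 43; those not divisible by 10: 43 − 4 = 39; dropped labels = 2 × 39 = 78.
Actual frame index = 77917 − 78 = 77839.

77839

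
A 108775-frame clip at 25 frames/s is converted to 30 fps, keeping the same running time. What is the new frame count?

Target frames = source frames × (target rate / source rate) = 108775 × (30)/(25) = 108775 × 6/5 = 130530.

130530 frames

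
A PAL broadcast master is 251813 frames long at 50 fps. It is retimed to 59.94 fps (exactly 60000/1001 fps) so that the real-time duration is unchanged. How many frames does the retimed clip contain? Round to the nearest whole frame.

Frames at target rate = 251813 × (60000/1001) / (50) = 302175600/1001 ≈ 301873.726.
Nearest whole frame: 301874.

301874 frames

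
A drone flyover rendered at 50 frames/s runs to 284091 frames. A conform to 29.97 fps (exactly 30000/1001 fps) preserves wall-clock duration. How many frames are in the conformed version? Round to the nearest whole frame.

170284 frames

Frames at target rate = 284091 × (30000/1001) / (50) = 170454600/1001 ≈ 170284.316.
Nearest whole frame: 170284.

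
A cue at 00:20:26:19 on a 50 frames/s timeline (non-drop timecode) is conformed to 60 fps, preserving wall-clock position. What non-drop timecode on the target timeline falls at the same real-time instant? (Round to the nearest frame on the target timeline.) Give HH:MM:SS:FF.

Source frame index: (0×3600 + 20×60 + 26) × 50 + 19 = 61319.
Real time: 61319 / (50) = 61319/50 s.
Target frame: (61319/50) × (60) = 367914/5 ≈ 73582.800 → 73583.
At 60 labels/s: frame 73583 → 00:20:26:23.

00:20:26:23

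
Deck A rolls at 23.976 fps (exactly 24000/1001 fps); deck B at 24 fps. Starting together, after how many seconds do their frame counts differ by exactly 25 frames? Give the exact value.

The gap grows by |24 − 24000/1001| = 24/1001 frames per second.
Time for a 25-frame gap: 25 ÷ (24/1001) = 25025/24 s.

25025/24 seconds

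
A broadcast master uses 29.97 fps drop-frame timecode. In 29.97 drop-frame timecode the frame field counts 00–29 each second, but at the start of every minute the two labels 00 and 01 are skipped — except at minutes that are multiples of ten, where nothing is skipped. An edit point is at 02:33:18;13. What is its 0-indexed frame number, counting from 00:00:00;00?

275677

Complete 10-minute blocks: 15, each 17982 frames → 269730.
Remaining 3 whole minutes in the current block: 1800 + 2 × 1798 = 5396 frames.
Within the current minute: 18 × 30 + 13 − 2 = 551 (labels ;00/;01 skipped at this minute). Total = 269730 + 5396 + 551 = 275677.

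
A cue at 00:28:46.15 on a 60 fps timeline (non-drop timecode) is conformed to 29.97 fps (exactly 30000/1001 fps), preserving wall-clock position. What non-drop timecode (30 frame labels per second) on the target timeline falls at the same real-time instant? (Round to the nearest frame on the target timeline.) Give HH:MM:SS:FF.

00:28:44:16

Source frame index: (0×3600 + 28×60 + 46) × 60 + 15 = 103575.
Real time: 103575 / (60) = 6905/4 s.
Target frame: (6905/4) × (30000/1001) = 51787500/1001 ≈ 51735.764 → 51736.
At 30 labels/s: frame 51736 → 00:28:44:16.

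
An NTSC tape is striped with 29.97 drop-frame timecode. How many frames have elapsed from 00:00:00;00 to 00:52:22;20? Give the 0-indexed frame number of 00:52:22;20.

94186

As if non-drop at 30 labels/s: (0 × 3600 + 52 × 60 + 22) × 30 + 20 = 94280.
Minute boundaries passed: 52; those not divisible by 10: 52 − 5 = 47; dropped labels = 2 × 47 = 94.
Actual frame index = 94280 − 94 = 94186.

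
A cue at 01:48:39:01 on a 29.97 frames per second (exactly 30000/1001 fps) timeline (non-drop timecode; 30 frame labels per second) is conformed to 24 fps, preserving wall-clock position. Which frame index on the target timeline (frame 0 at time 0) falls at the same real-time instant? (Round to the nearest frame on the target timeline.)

frame 156613

Source frame index: (1×3600 + 48×60 + 39) × 30 + 1 = 195571.
Real time: 195571 / (30000/1001) = 195766571/30000 s.
Target frame: (195766571/30000) × (24) = 195766571/1250 ≈ 156613.257 → 156613.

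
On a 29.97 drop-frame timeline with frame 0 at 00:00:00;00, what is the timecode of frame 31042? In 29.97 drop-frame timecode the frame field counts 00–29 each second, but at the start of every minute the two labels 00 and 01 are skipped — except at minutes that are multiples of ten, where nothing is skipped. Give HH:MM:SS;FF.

00:17:15;24

Each 10-minute DF block holds 10 × 60 × 30 − 9 × 2 = 17982 frames. 31042 ÷ 17982 → 1 full block, remainder 13060.
Within the partial block the first minute is 1800 frames and each further minute 1798, so 7 further minute boundaries passed. Total skipped labels = 18 × 1 + 2 × 7 = 32.
Non-drop label index = 31042 + 32 = 31074; at 30 labels/s that is 00:17:15:24, i.e. DF 00:17:15;24.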